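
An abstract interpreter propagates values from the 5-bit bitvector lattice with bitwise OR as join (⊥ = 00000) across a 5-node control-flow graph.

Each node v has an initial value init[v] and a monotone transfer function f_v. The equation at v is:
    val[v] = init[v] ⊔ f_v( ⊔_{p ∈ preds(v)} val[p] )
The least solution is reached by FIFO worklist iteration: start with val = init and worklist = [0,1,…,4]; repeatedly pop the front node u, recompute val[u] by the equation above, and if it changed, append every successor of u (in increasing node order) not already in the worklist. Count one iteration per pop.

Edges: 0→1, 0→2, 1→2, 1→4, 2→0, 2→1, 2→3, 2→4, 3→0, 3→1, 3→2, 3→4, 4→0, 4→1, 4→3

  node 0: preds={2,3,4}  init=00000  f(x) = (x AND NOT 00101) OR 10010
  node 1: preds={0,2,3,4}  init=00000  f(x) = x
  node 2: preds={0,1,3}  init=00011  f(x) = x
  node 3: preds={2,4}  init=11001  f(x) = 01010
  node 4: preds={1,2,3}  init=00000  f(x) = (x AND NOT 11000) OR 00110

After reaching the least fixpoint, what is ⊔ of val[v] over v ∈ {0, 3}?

11011

Trace (12 dequeues):
  [1] u=0 | in 11011 | out 11010 | prev 00000 | push {}
  [2] u=1 | in 11011 | out 11011 | prev 00000 | push {}
  [3] u=2 | in 11011 | out 11011 | prev 00011 | push {0,1}
  [4] u=3 | in 11011 | out 11011 | prev 11001 | push {2}
  [5] u=4 | in 11011 | out 00111 | prev 00000 | push {3}
  [6] u=0 | in 11111 | out 11010 | ==
  [7] u=1 | in 11111 | out 11111 | prev 11011 | push {4}
  [8] u=2 | in 11111 | out 11111 | prev 11011 | push {0,1}
  [9] u=3 | in 11111 | out 11011 | ==
  [10] u=4 | in 11111 | out 00111 | ==
  [11] u=0 | in 11111 | out 11010 | ==
  [12] u=1 | in 11111 | out 11111 | ==

Converged values:
  [0] 11010
  [1] 11111
  [2] 11111
  [3] 11011
  [4] 00111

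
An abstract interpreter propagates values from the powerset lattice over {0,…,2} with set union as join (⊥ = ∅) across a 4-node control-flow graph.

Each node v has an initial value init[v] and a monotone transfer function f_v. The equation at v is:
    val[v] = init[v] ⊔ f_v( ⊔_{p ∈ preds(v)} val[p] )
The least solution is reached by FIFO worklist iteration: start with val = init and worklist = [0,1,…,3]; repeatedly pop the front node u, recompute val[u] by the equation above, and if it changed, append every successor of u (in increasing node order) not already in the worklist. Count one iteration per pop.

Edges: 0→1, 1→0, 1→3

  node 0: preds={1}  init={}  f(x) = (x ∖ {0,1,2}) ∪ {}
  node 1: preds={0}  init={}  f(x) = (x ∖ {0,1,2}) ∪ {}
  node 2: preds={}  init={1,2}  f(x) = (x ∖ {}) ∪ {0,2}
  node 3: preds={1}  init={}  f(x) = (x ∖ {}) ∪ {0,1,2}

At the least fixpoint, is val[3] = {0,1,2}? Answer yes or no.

yes

Worklist (4 pops):
  #1 pop 0: in={} → {} (no change)
  #2 pop 1: in={} → {} (no change)
  #3 pop 2: in={} → {0,1,2} (was {1,2}); enqueue []
  #4 pop 3: in={} → {0,1,2} (was {}); enqueue []

Fixpoint:
  val[0] = {}
  val[1] = {}
  val[2] = {0,1,2}
  val[3] = {0,1,2}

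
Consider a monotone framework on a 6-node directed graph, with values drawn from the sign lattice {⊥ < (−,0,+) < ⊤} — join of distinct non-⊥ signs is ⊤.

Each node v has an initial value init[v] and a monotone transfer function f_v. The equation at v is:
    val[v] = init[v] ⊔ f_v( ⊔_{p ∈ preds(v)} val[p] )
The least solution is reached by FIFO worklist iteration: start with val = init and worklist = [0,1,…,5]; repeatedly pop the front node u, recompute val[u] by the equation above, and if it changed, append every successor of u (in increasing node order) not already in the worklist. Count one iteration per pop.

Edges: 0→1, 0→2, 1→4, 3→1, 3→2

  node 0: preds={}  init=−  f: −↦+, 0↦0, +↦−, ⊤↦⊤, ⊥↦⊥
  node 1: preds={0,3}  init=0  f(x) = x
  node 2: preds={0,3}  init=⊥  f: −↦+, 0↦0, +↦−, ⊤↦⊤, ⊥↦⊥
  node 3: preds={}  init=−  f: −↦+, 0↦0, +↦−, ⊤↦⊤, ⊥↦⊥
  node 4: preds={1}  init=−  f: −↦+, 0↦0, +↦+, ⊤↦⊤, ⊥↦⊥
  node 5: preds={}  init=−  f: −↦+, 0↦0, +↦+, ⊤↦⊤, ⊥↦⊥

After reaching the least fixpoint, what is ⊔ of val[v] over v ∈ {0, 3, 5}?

Iteration log — 6 steps:
  step 1. node 0  ⊔preds=⊥  new=−  stable
  step 2. node 1  ⊔preds=−  new=⊤  old=0  +wl: 
  step 3. node 2  ⊔preds=−  new=+  old=⊥  +wl: 
  step 4. node 3  ⊔preds=⊥  new=−  stable
  step 5. node 4  ⊔preds=⊤  new=⊤  old=−  +wl: 
  step 6. node 5  ⊔preds=⊥  new=−  stable

Least fixpoint reached:
  node 0: −
  node 1: ⊤
  node 2: +
  node 3: −
  node 4: ⊤
  node 5: −

−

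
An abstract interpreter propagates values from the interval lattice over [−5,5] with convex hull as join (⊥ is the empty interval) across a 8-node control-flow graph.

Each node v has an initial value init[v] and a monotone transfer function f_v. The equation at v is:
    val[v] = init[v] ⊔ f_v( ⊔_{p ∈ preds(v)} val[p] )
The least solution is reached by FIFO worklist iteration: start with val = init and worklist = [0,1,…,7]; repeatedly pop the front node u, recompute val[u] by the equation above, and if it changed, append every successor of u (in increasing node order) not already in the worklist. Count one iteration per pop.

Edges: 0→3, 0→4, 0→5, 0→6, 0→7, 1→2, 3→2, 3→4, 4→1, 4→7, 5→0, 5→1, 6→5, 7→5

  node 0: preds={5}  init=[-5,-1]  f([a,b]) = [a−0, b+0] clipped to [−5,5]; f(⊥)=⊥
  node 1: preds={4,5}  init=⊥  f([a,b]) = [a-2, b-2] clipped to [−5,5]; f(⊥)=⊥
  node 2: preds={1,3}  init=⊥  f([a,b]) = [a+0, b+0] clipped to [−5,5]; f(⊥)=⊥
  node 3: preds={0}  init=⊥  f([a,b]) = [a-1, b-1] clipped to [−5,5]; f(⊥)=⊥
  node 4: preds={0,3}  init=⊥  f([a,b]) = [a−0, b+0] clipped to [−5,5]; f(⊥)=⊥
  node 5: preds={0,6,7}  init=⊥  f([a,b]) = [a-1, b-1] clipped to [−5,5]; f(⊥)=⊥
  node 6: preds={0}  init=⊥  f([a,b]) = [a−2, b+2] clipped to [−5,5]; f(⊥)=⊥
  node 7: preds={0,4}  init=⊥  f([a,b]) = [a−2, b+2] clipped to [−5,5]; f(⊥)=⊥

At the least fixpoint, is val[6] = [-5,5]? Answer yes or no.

Worklist (62 pops):
  #1 pop 0: in=⊥ → [-5,-1] (no change)
  #2 pop 1: in=⊥ → ⊥ (no change)
  #3 pop 2: in=⊥ → ⊥ (no change)
  #4 pop 3: in=[-5,-1] → [-5,-2] (was ⊥); enqueue [2]
  #5 pop 4: in=[-5,-1] → [-5,-1] (was ⊥); enqueue [1]
  #6 pop 5: in=[-5,-1] → [-5,-2] (was ⊥); enqueue [0]
  #7 pop 6: in=[-5,-1] → [-5,1] (was ⊥); enqueue [5]
  #8 pop 7: in=[-5,-1] → [-5,1] (was ⊥); enqueue []
  #9 pop 2: in=[-5,-2] → [-5,-2] (was ⊥); enqueue []
  #10 pop 1: in=[-5,-1] → [-5,-3] (was ⊥); enqueue [2]
  #11 pop 0: in=[-5,-2] → [-5,-1] (no change)
  #12 pop 5: in=[-5,1] → [-5,0] (was [-5,-2]); enqueue [0,1]
  #13 pop 2: in=[-5,-2] → [-5,-2] (no change)
  #14 pop 0: in=[-5,0] → [-5,0] (was [-5,-1]); enqueue [3,4,5,6,7]
  #15 pop 1: in=[-5,0] → [-5,-2] (was [-5,-3]); enqueue [2]
  #16 pop 3: in=[-5,0] → [-5,-1] (was [-5,-2]); enqueue []
  #17 pop 4: in=[-5,0] → [-5,0] (was [-5,-1]); enqueue [1]
  #18 pop 5: in=[-5,1] → [-5,0] (no change)
  #19 pop 6: in=[-5,0] → [-5,2] (was [-5,1]); enqueue [5]
  #20 pop 7: in=[-5,0] → [-5,2] (was [-5,1]); enqueue []
  #21 pop 2: in=[-5,-1] → [-5,-1] (was [-5,-2]); enqueue []
  #22 pop 1: in=[-5,0] → [-5,-2] (no change)
  #23 pop 5: in=[-5,2] → [-5,1] (was [-5,0]); enqueue [0,1]
  #24 pop 0: in=[-5,1] → [-5,1] (was [-5,0]); enqueue [3,4,5,6,7]
  #25 pop 1: in=[-5,1] → [-5,-1] (was [-5,-2]); enqueue [2]
  #26 pop 3: in=[-5,1] → [-5,0] (was [-5,-1]); enqueue []
  #27 pop 4: in=[-5,1] → [-5,1] (was [-5,0]); enqueue [1]
  #28 pop 5: in=[-5,2] → [-5,1] (no change)
  #29 pop 6: in=[-5,1] → [-5,3] (was [-5,2]); enqueue [5]
  #30 pop 7: in=[-5,1] → [-5,3] (was [-5,2]); enqueue []
  #31 pop 2: in=[-5,0] → [-5,0] (was [-5,-1]); enqueue []
  #32 pop 1: in=[-5,1] → [-5,-1] (no change)
  #33 pop 5: in=[-5,3] → [-5,2] (was [-5,1]); enqueue [0,1]
  #34 pop 0: in=[-5,2] → [-5,2] (was [-5,1]); enqueue [3,4,5,6,7]
  #35 pop 1: in=[-5,2] → [-5,0] (was [-5,-1]); enqueue [2]
  #36 pop 3: in=[-5,2] → [-5,1] (was [-5,0]); enqueue []
  #37 pop 4: in=[-5,2] → [-5,2] (was [-5,1]); enqueue [1]
  #38 pop 5: in=[-5,3] → [-5,2] (no change)
  #39 pop 6: in=[-5,2] → [-5,4] (was [-5,3]); enqueue [5]
  #40 pop 7: in=[-5,2] → [-5,4] (was [-5,3]); enqueue []
  #41 pop 2: in=[-5,1] → [-5,1] (was [-5,0]); enqueue []
  #42 pop 1: in=[-5,2] → [-5,0] (no change)
  #43 pop 5: in=[-5,4] → [-5,3] (was [-5,2]); enqueue [0,1]
  #44 pop 0: in=[-5,3] → [-5,3] (was [-5,2]); enqueue [3,4,5,6,7]
  #45 pop 1: in=[-5,3] → [-5,1] (was [-5,0]); enqueue [2]
  #46 pop 3: in=[-5,3] → [-5,2] (was [-5,1]); enqueue []
  #47 pop 4: in=[-5,3] → [-5,3] (was [-5,2]); enqueue [1]
  #48 pop 5: in=[-5,4] → [-5,3] (no change)
  #49 pop 6: in=[-5,3] → [-5,5] (was [-5,4]); enqueue [5]
  #50 pop 7: in=[-5,3] → [-5,5] (was [-5,4]); enqueue []
  #51 pop 2: in=[-5,2] → [-5,2] (was [-5,1]); enqueue []
  #52 pop 1: in=[-5,3] → [-5,1] (no change)
  #53 pop 5: in=[-5,5] → [-5,4] (was [-5,3]); enqueue [0,1]
  #54 pop 0: in=[-5,4] → [-5,4] (was [-5,3]); enqueue [3,4,5,6,7]
  #55 pop 1: in=[-5,4] → [-5,2] (was [-5,1]); enqueue [2]
  #56 pop 3: in=[-5,4] → [-5,3] (was [-5,2]); enqueue []
  #57 pop 4: in=[-5,4] → [-5,4] (was [-5,3]); enqueue [1]
  #58 pop 5: in=[-5,5] → [-5,4] (no change)
  #59 pop 6: in=[-5,4] → [-5,5] (no change)
  #60 pop 7: in=[-5,4] → [-5,5] (no change)
  #61 pop 2: in=[-5,3] → [-5,3] (was [-5,2]); enqueue []
  #62 pop 1: in=[-5,4] → [-5,2] (no change)

Fixpoint:
  val[0] = [-5,4]
  val[1] = [-5,2]
  val[2] = [-5,3]
  val[3] = [-5,3]
  val[4] = [-5,4]
  val[5] = [-5,4]
  val[6] = [-5,5]
  val[7] = [-5,5]

yes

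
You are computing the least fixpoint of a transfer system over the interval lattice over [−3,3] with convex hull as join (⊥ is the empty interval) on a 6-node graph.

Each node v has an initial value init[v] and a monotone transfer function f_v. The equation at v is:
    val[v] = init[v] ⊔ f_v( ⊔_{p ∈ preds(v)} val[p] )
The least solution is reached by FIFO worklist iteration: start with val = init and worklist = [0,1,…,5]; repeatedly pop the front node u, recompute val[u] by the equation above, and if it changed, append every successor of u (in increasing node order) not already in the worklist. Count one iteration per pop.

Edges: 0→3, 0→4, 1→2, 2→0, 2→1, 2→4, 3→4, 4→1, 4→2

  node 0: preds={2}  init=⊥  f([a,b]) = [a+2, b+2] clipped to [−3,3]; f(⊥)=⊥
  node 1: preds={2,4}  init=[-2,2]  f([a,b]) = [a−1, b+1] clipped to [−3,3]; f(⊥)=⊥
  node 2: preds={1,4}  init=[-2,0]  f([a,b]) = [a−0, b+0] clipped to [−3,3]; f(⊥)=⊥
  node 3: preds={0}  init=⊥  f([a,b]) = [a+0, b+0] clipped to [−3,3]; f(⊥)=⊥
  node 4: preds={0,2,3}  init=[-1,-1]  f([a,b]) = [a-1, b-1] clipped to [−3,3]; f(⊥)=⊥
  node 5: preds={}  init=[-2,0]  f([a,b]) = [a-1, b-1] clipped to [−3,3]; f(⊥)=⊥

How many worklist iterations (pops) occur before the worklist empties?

Iteration log — 14 steps:
  step 1. node 0  ⊔preds=[-2,0]  new=[0,2]  old=⊥  +wl: 
  step 2. node 1  ⊔preds=[-2,0]  new=[-3,2]  old=[-2,2]  +wl: 
  step 3. node 2  ⊔preds=[-3,2]  new=[-3,2]  old=[-2,0]  +wl: 0,1
  step 4. node 3  ⊔preds=[0,2]  new=[0,2]  old=⊥  +wl: 
  step 5. node 4  ⊔preds=[-3,2]  new=[-3,1]  old=[-1,-1]  +wl: 2
  step 6. node 5  ⊔preds=⊥  new=[-2,0]  stable
  step 7. node 0  ⊔preds=[-3,2]  new=[-1,3]  old=[0,2]  +wl: 3,4
  step 8. node 1  ⊔preds=[-3,2]  new=[-3,3]  old=[-3,2]  +wl: 
  step 9. node 2  ⊔preds=[-3,3]  new=[-3,3]  old=[-3,2]  +wl: 0,1
  step 10. node 3  ⊔preds=[-1,3]  new=[-1,3]  old=[0,2]  +wl: 
  step 11. node 4  ⊔preds=[-3,3]  new=[-3,2]  old=[-3,1]  +wl: 2
  step 12. node 0  ⊔preds=[-3,3]  new=[-1,3]  stable
  step 13. node 1  ⊔preds=[-3,3]  new=[-3,3]  stable
  step 14. node 2  ⊔preds=[-3,3]  new=[-3,3]  stable

Least fixpoint reached:
  node 0: [-1,3]
  node 1: [-3,3]
  node 2: [-3,3]
  node 3: [-1,3]
  node 4: [-3,2]
  node 5: [-2,0]

14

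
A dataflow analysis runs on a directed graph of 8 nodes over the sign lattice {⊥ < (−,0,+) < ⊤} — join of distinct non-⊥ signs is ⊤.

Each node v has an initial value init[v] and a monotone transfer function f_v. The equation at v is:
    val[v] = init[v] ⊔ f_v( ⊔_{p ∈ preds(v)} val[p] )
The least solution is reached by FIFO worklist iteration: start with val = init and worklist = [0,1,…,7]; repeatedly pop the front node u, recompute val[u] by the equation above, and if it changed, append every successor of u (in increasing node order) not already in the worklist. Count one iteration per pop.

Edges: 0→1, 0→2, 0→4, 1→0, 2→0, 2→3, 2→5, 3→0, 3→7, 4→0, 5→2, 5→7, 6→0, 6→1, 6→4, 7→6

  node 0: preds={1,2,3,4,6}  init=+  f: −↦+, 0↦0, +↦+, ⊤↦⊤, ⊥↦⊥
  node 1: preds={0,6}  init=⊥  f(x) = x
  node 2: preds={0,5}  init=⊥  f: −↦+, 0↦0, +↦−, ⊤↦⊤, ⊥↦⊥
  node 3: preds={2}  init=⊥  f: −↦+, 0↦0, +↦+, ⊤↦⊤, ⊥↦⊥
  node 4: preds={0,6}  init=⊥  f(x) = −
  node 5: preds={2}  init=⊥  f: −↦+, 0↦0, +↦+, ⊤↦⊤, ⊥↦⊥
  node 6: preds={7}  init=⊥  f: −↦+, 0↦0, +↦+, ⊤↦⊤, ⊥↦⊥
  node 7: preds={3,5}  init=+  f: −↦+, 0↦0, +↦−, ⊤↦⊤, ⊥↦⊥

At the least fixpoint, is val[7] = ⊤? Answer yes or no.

Trace (21 dequeues):
  [1] u=0 | in ⊥ | out + | ==
  [2] u=1 | in + | out + | prev ⊥ | push {0}
  [3] u=2 | in + | out − | prev ⊥ | push {}
  [4] u=3 | in − | out + | prev ⊥ | push {}
  [5] u=4 | in + | out − | prev ⊥ | push {}
  [6] u=5 | in − | out + | prev ⊥ | push {2}
  [7] u=6 | in + | out + | prev ⊥ | push {1,4}
  [8] u=7 | in + | out ⊤ | prev + | push {6}
  [9] u=0 | in ⊤ | out ⊤ | prev + | push {}
  [10] u=2 | in ⊤ | out ⊤ | prev − | push {0,3,5}
  [11] u=1 | in ⊤ | out ⊤ | prev + | push {}
  [12] u=4 | in ⊤ | out − | ==
  [13] u=6 | in ⊤ | out ⊤ | prev + | push {1,4}
  [14] u=0 | in ⊤ | out ⊤ | ==
  [15] u=3 | in ⊤ | out ⊤ | prev + | push {0,7}
  [16] u=5 | in ⊤ | out ⊤ | prev + | push {2}
  [17] u=1 | in ⊤ | out ⊤ | ==
  [18] u=4 | in ⊤ | out − | ==
  [19] u=0 | in ⊤ | out ⊤ | ==
  [20] u=7 | in ⊤ | out ⊤ | ==
  [21] u=2 | in ⊤ | out ⊤ | ==

Converged values:
  [0] ⊤
  [1] ⊤
  [2] ⊤
  [3] ⊤
  [4] −
  [5] ⊤
  [6] ⊤
  [7] ⊤

yes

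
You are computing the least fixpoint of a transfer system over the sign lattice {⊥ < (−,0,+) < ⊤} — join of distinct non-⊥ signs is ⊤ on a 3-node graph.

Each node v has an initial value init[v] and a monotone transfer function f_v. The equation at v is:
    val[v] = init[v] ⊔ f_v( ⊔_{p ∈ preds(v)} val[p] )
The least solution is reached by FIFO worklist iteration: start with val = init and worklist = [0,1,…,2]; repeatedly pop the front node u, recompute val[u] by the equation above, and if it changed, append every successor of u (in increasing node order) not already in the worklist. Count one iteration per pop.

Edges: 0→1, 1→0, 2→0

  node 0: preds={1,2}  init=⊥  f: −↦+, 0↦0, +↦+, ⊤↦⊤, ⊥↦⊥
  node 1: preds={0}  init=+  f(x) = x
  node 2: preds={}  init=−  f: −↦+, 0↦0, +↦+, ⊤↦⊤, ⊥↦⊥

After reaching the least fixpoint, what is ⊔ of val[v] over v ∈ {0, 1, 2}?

⊤

Trace (4 dequeues):
  [1] u=0 | in ⊤ | out ⊤ | prev ⊥ | push {}
  [2] u=1 | in ⊤ | out ⊤ | prev + | push {0}
  [3] u=2 | in ⊥ | out − | ==
  [4] u=0 | in ⊤ | out ⊤ | ==

Converged values:
  [0] ⊤
  [1] ⊤
  [2] −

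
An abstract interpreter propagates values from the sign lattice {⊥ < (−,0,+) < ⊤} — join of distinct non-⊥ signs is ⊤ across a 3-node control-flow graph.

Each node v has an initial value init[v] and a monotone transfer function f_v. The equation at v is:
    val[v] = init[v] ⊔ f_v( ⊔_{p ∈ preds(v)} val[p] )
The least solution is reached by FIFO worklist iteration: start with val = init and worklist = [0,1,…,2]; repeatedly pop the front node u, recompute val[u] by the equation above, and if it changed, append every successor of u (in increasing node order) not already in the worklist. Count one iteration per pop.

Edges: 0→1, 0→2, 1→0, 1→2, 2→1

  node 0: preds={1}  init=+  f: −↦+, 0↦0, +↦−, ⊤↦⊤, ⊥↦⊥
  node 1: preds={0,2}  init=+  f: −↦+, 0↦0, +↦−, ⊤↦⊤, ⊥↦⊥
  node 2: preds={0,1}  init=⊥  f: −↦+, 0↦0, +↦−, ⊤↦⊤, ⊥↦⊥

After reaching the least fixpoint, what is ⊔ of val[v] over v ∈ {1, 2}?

⊤

Iteration log — 5 steps:
  step 1. node 0  ⊔preds=+  new=⊤  old=+  +wl: 
  step 2. node 1  ⊔preds=⊤  new=⊤  old=+  +wl: 0
  step 3. node 2  ⊔preds=⊤  new=⊤  old=⊥  +wl: 1
  step 4. node 0  ⊔preds=⊤  new=⊤  stable
  step 5. node 1  ⊔preds=⊤  new=⊤  stable

Least fixpoint reached:
  node 0: ⊤
  node 1: ⊤
  node 2: ⊤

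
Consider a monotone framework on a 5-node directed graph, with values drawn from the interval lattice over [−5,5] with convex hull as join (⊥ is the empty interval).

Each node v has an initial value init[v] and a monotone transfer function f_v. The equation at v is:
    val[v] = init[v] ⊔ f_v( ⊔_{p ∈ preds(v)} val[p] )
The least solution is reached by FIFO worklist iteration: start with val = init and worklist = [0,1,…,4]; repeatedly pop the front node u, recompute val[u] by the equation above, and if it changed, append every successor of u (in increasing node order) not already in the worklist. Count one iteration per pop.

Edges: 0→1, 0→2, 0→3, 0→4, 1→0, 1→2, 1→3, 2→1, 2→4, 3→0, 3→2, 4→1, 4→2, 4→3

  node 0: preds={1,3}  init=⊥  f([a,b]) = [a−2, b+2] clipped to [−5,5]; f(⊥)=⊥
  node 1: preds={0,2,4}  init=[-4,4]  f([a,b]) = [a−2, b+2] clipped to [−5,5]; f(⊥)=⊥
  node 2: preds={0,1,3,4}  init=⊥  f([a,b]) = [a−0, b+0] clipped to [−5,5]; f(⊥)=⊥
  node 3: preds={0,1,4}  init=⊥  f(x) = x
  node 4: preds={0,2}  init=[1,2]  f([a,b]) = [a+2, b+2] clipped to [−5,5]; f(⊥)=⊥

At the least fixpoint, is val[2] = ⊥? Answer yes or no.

Trace (9 dequeues):
  [1] u=0 | in [-4,4] | out [-5,5] | prev ⊥ | push {}
  [2] u=1 | in [-5,5] | out [-5,5] | prev [-4,4] | push {0}
  [3] u=2 | in [-5,5] | out [-5,5] | prev ⊥ | push {1}
  [4] u=3 | in [-5,5] | out [-5,5] | prev ⊥ | push {2}
  [5] u=4 | in [-5,5] | out [-3,5] | prev [1,2] | push {3}
  [6] u=0 | in [-5,5] | out [-5,5] | ==
  [7] u=1 | in [-5,5] | out [-5,5] | ==
  [8] u=2 | in [-5,5] | out [-5,5] | ==
  [9] u=3 | in [-5,5] | out [-5,5] | ==

Converged values:
  [0] [-5,5]
  [1] [-5,5]
  [2] [-5,5]
  [3] [-5,5]
  [4] [-3,5]

no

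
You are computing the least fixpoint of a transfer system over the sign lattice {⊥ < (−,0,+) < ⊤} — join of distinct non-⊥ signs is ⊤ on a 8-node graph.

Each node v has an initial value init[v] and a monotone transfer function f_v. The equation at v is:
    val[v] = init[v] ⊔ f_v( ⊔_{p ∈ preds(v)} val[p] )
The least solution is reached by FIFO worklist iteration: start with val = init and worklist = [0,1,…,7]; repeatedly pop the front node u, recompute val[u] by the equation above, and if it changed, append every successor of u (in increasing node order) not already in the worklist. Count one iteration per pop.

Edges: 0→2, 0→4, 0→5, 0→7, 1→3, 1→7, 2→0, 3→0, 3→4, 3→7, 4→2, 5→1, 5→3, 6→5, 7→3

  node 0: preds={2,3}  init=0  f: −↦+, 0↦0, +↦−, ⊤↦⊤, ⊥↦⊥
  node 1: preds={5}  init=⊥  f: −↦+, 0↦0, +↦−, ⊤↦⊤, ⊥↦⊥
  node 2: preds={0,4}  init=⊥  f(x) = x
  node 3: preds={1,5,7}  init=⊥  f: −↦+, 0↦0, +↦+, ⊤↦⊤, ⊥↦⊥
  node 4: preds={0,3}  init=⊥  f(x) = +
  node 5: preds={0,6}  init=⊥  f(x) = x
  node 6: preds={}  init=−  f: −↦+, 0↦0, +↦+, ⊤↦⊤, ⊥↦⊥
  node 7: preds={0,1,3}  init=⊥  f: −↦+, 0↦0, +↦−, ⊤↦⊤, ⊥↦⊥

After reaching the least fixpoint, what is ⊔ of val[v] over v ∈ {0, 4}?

⊤

Iteration log — 18 steps:
  step 1. node 0  ⊔preds=⊥  new=0  stable
  step 2. node 1  ⊔preds=⊥  new=⊥  stable
  step 3. node 2  ⊔preds=0  new=0  old=⊥  +wl: 0
  step 4. node 3  ⊔preds=⊥  new=⊥  stable
  step 5. node 4  ⊔preds=0  new=+  old=⊥  +wl: 2
  step 6. node 5  ⊔preds=⊤  new=⊤  old=⊥  +wl: 1,3
  step 7. node 6  ⊔preds=⊥  new=−  stable
  step 8. node 7  ⊔preds=0  new=0  old=⊥  +wl: 
  step 9. node 0  ⊔preds=0  new=0  stable
  step 10. node 2  ⊔preds=⊤  new=⊤  old=0  +wl: 0
  step 11. node 1  ⊔preds=⊤  new=⊤  old=⊥  +wl: 7
  step 12. node 3  ⊔preds=⊤  new=⊤  old=⊥  +wl: 4
  step 13. node 0  ⊔preds=⊤  new=⊤  old=0  +wl: 2,5
  step 14. node 7  ⊔preds=⊤  new=⊤  old=0  +wl: 3
  step 15. node 4  ⊔preds=⊤  new=+  stable
  step 16. node 2  ⊔preds=⊤  new=⊤  stable
  step 17. node 5  ⊔preds=⊤  new=⊤  stable
  step 18. node 3  ⊔preds=⊤  new=⊤  stable

Least fixpoint reached:
  node 0: ⊤
  node 1: ⊤
  node 2: ⊤
  node 3: ⊤
  node 4: +
  node 5: ⊤
  node 6: −
  node 7: ⊤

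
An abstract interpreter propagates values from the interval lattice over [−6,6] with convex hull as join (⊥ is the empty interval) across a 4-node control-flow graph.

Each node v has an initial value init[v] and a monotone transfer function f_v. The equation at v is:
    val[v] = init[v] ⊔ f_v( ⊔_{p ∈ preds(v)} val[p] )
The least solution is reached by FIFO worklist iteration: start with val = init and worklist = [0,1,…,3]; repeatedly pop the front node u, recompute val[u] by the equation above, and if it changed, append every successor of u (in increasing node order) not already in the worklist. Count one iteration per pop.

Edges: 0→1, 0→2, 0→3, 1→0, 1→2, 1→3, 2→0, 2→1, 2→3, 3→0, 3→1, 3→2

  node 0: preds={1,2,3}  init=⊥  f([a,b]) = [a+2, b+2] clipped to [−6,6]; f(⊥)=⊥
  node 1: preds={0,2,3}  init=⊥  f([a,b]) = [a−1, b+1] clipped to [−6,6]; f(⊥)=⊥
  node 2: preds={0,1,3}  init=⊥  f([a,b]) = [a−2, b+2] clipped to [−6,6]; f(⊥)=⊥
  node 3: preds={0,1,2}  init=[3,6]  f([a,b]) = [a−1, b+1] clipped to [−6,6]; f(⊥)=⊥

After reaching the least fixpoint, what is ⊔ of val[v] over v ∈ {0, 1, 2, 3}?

Iteration log — 16 steps:
  step 1. node 0  ⊔preds=[3,6]  new=[5,6]  old=⊥  +wl: 
  step 2. node 1  ⊔preds=[3,6]  new=[2,6]  old=⊥  +wl: 0
  step 3. node 2  ⊔preds=[2,6]  new=[0,6]  old=⊥  +wl: 1
  step 4. node 3  ⊔preds=[0,6]  new=[-1,6]  old=[3,6]  +wl: 2
  step 5. node 0  ⊔preds=[-1,6]  new=[1,6]  old=[5,6]  +wl: 3
  step 6. node 1  ⊔preds=[-1,6]  new=[-2,6]  old=[2,6]  +wl: 0
  step 7. node 2  ⊔preds=[-2,6]  new=[-4,6]  old=[0,6]  +wl: 1
  step 8. node 3  ⊔preds=[-4,6]  new=[-5,6]  old=[-1,6]  +wl: 2
  step 9. node 0  ⊔preds=[-5,6]  new=[-3,6]  old=[1,6]  +wl: 3
  step 10. node 1  ⊔preds=[-5,6]  new=[-6,6]  old=[-2,6]  +wl: 0
  step 11. node 2  ⊔preds=[-6,6]  new=[-6,6]  old=[-4,6]  +wl: 1
  step 12. node 3  ⊔preds=[-6,6]  new=[-6,6]  old=[-5,6]  +wl: 2
  step 13. node 0  ⊔preds=[-6,6]  new=[-4,6]  old=[-3,6]  +wl: 3
  step 14. node 1  ⊔preds=[-6,6]  new=[-6,6]  stable
  step 15. node 2  ⊔preds=[-6,6]  new=[-6,6]  stable
  step 16. node 3  ⊔preds=[-6,6]  new=[-6,6]  stable

Least fixpoint reached:
  node 0: [-4,6]
  node 1: [-6,6]
  node 2: [-6,6]
  node 3: [-6,6]

[-6,6]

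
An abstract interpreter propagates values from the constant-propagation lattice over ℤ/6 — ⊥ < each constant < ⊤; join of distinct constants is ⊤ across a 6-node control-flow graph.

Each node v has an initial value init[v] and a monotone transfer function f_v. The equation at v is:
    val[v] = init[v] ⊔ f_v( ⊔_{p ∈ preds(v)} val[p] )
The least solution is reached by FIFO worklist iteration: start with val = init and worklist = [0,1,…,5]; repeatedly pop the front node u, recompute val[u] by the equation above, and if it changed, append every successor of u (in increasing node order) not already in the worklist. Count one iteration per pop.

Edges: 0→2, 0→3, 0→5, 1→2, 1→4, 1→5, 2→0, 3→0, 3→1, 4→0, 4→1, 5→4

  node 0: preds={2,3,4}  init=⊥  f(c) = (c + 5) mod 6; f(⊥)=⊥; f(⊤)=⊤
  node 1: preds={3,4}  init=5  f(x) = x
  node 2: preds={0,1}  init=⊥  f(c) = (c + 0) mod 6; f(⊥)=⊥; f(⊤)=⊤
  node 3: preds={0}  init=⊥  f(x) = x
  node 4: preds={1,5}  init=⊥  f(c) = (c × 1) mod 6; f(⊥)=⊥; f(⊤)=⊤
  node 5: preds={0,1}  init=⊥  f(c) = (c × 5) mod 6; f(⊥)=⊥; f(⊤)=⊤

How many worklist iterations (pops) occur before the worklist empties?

20

Iteration log — 20 steps:
  step 1. node 0  ⊔preds=⊥  new=⊥  stable
  step 2. node 1  ⊔preds=⊥  new=5  stable
  step 3. node 2  ⊔preds=5  new=5  old=⊥  +wl: 0
  step 4. node 3  ⊔preds=⊥  new=⊥  stable
  step 5. node 4  ⊔preds=5  new=5  old=⊥  +wl: 1
  step 6. node 5  ⊔preds=5  new=1  old=⊥  +wl: 4
  step 7. node 0  ⊔preds=5  new=4  old=⊥  +wl: 2,3,5
  step 8. node 1  ⊔preds=5  new=5  stable
  step 9. node 4  ⊔preds=⊤  new=⊤  old=5  +wl: 0,1
  step 10. node 2  ⊔preds=⊤  new=⊤  old=5  +wl: 
  step 11. node 3  ⊔preds=4  new=4  old=⊥  +wl: 
  step 12. node 5  ⊔preds=⊤  new=⊤  old=1  +wl: 4
  step 13. node 0  ⊔preds=⊤  new=⊤  old=4  +wl: 2,3,5
  step 14. node 1  ⊔preds=⊤  new=⊤  old=5  +wl: 
  step 15. node 4  ⊔preds=⊤  new=⊤  stable
  step 16. node 2  ⊔preds=⊤  new=⊤  stable
  step 17. node 3  ⊔preds=⊤  new=⊤  old=4  +wl: 0,1
  step 18. node 5  ⊔preds=⊤  new=⊤  stable
  step 19. node 0  ⊔preds=⊤  new=⊤  stable
  step 20. node 1  ⊔preds=⊤  new=⊤  stable

Least fixpoint reached:
  node 0: ⊤
  node 1: ⊤
  node 2: ⊤
  node 3: ⊤
  node 4: ⊤
  node 5: ⊤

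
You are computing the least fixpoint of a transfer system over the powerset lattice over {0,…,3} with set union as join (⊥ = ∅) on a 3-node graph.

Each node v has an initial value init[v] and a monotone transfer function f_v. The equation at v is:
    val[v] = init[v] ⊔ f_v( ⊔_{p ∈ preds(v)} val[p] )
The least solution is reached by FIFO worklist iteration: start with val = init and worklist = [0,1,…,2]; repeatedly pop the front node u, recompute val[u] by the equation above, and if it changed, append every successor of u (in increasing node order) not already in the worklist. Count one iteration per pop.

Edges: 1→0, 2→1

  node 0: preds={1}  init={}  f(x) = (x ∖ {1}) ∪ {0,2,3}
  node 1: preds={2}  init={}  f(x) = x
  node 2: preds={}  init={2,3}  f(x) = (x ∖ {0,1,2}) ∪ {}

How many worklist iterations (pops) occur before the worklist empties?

Trace (4 dequeues):
  [1] u=0 | in {} | out {0,2,3} | prev {} | push {}
  [2] u=1 | in {2,3} | out {2,3} | prev {} | push {0}
  [3] u=2 | in {} | out {2,3} | ==
  [4] u=0 | in {2,3} | out {0,2,3} | ==

Converged values:
  [0] {0,2,3}
  [1] {2,3}
  [2] {2,3}

4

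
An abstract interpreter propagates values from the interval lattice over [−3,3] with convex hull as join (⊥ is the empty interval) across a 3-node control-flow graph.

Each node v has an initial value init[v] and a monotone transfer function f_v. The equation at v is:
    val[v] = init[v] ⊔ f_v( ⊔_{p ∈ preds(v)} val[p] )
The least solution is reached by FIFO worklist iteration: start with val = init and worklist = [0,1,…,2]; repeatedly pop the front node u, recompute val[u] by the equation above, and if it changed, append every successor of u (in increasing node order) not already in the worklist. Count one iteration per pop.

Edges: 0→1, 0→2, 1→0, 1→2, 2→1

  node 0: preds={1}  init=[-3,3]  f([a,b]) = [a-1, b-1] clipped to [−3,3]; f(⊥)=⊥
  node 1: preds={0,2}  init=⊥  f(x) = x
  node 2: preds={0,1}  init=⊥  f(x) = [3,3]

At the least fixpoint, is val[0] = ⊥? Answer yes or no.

no

Worklist (5 pops):
  #1 pop 0: in=⊥ → [-3,3] (no change)
  #2 pop 1: in=[-3,3] → [-3,3] (was ⊥); enqueue [0]
  #3 pop 2: in=[-3,3] → [3,3] (was ⊥); enqueue [1]
  #4 pop 0: in=[-3,3] → [-3,3] (no change)
  #5 pop 1: in=[-3,3] → [-3,3] (no change)

Fixpoint:
  val[0] = [-3,3]
  val[1] = [-3,3]
  val[2] = [3,3]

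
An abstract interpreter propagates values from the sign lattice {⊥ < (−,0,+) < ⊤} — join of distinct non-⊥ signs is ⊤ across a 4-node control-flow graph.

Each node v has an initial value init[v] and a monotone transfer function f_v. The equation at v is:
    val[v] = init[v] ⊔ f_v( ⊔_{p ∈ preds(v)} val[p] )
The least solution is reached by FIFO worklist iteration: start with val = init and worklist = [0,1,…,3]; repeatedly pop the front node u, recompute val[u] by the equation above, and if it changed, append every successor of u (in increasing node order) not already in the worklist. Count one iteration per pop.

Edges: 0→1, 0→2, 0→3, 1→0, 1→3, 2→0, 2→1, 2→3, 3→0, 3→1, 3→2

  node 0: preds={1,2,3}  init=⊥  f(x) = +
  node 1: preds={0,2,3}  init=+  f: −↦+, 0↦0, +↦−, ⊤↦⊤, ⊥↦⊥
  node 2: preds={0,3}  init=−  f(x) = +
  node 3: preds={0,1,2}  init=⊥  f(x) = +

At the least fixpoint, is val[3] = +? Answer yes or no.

Worklist (7 pops):
  #1 pop 0: in=⊤ → + (was ⊥); enqueue []
  #2 pop 1: in=⊤ → ⊤ (was +); enqueue [0]
  #3 pop 2: in=+ → ⊤ (was −); enqueue [1]
  #4 pop 3: in=⊤ → + (was ⊥); enqueue [2]
  #5 pop 0: in=⊤ → + (no change)
  #6 pop 1: in=⊤ → ⊤ (no change)
  #7 pop 2: in=+ → ⊤ (no change)

Fixpoint:
  val[0] = +
  val[1] = ⊤
  val[2] = ⊤
  val[3] = +

yes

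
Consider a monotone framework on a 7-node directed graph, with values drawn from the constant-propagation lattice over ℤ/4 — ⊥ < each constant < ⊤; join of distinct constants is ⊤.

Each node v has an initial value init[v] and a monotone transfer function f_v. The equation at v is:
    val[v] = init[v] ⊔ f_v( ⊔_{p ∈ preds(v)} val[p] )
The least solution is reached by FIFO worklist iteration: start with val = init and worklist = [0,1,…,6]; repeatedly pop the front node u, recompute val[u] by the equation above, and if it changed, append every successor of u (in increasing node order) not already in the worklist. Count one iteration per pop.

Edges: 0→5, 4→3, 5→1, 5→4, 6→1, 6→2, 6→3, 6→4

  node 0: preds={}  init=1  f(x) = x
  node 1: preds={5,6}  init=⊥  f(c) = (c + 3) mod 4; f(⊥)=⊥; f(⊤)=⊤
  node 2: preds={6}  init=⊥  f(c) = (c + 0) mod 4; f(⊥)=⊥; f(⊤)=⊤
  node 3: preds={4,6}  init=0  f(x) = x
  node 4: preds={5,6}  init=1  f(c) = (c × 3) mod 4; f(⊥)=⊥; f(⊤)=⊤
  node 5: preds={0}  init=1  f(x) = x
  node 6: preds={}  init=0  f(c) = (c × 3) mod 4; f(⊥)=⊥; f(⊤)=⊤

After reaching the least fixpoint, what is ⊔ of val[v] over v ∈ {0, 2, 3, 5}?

⊤

Trace (8 dequeues):
  [1] u=0 | in ⊥ | out 1 | ==
  [2] u=1 | in ⊤ | out ⊤ | prev ⊥ | push {}
  [3] u=2 | in 0 | out 0 | prev ⊥ | push {}
  [4] u=3 | in ⊤ | out ⊤ | prev 0 | push {}
  [5] u=4 | in ⊤ | out ⊤ | prev 1 | push {3}
  [6] u=5 | in 1 | out 1 | ==
  [7] u=6 | in ⊥ | out 0 | ==
  [8] u=3 | in ⊤ | out ⊤ | ==

Converged values:
  [0] 1
  [1] ⊤
  [2] 0
  [3] ⊤
  [4] ⊤
  [5] 1
  [6] 0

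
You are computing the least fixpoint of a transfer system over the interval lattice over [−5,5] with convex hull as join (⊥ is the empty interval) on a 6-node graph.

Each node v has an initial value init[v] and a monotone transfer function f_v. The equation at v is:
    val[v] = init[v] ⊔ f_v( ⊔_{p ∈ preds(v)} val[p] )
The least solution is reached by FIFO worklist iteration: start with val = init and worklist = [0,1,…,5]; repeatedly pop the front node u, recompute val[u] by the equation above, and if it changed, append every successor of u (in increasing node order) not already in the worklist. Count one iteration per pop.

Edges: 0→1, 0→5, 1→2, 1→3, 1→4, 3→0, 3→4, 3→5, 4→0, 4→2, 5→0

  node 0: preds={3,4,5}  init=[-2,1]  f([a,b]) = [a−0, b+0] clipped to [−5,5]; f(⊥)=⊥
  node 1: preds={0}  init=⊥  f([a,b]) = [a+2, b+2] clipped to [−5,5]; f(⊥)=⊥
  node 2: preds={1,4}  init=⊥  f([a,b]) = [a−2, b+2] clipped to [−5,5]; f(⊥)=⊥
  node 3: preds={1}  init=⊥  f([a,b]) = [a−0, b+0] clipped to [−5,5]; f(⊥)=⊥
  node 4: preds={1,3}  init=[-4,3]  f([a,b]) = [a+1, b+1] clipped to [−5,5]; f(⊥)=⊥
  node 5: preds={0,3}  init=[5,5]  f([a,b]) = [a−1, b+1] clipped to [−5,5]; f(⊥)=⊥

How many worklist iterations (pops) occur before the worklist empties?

15

Iteration log — 15 steps:
  step 1. node 0  ⊔preds=[-4,5]  new=[-4,5]  old=[-2,1]  +wl: 
  step 2. node 1  ⊔preds=[-4,5]  new=[-2,5]  old=⊥  +wl: 
  step 3. node 2  ⊔preds=[-4,5]  new=[-5,5]  old=⊥  +wl: 
  step 4. node 3  ⊔preds=[-2,5]  new=[-2,5]  old=⊥  +wl: 0
  step 5. node 4  ⊔preds=[-2,5]  new=[-4,5]  old=[-4,3]  +wl: 2
  step 6. node 5  ⊔preds=[-4,5]  new=[-5,5]  old=[5,5]  +wl: 
  step 7. node 0  ⊔preds=[-5,5]  new=[-5,5]  old=[-4,5]  +wl: 1,5
  step 8. node 2  ⊔preds=[-4,5]  new=[-5,5]  stable
  step 9. node 1  ⊔preds=[-5,5]  new=[-3,5]  old=[-2,5]  +wl: 2,3,4
  step 10. node 5  ⊔preds=[-5,5]  new=[-5,5]  stable
  step 11. node 2  ⊔preds=[-4,5]  new=[-5,5]  stable
  step 12. node 3  ⊔preds=[-3,5]  new=[-3,5]  old=[-2,5]  +wl: 0,5
  step 13. node 4  ⊔preds=[-3,5]  new=[-4,5]  stable
  step 14. node 0  ⊔preds=[-5,5]  new=[-5,5]  stable
  step 15. node 5  ⊔preds=[-5,5]  new=[-5,5]  stable

Least fixpoint reached:
  node 0: [-5,5]
  node 1: [-3,5]
  node 2: [-5,5]
  node 3: [-3,5]
  node 4: [-4,5]
  node 5: [-5,5]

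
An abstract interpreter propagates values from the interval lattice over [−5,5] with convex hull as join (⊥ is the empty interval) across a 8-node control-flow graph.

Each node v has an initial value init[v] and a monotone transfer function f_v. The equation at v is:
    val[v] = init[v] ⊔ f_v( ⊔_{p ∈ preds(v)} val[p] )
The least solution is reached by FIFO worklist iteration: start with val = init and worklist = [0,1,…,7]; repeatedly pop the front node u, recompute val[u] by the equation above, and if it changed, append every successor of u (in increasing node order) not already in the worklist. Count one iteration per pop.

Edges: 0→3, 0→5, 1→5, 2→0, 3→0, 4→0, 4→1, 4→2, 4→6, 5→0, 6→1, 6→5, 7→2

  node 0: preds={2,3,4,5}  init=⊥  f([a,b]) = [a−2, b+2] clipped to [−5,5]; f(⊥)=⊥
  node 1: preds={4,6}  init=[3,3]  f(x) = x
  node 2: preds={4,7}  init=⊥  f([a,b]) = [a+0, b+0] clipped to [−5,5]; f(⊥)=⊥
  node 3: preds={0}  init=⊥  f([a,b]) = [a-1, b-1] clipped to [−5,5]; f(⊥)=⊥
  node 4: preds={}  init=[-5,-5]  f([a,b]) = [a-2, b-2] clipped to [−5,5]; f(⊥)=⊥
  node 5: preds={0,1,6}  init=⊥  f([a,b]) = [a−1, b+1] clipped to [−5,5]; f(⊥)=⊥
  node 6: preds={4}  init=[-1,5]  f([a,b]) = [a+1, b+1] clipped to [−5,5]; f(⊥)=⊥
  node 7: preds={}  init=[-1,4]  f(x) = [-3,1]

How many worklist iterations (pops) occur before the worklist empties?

14

Trace (14 dequeues):
  [1] u=0 | in [-5,-5] | out [-5,-3] | prev ⊥ | push {}
  [2] u=1 | in [-5,5] | out [-5,5] | prev [3,3] | push {}
  [3] u=2 | in [-5,4] | out [-5,4] | prev ⊥ | push {0}
  [4] u=3 | in [-5,-3] | out [-5,-4] | prev ⊥ | push {}
  [5] u=4 | in ⊥ | out [-5,-5] | ==
  [6] u=5 | in [-5,5] | out [-5,5] | prev ⊥ | push {}
  [7] u=6 | in [-5,-5] | out [-4,5] | prev [-1,5] | push {1,5}
  [8] u=7 | in ⊥ | out [-3,4] | prev [-1,4] | push {2}
  [9] u=0 | in [-5,5] | out [-5,5] | prev [-5,-3] | push {3}
  [10] u=1 | in [-5,5] | out [-5,5] | ==
  [11] u=5 | in [-5,5] | out [-5,5] | ==
  [12] u=2 | in [-5,4] | out [-5,4] | ==
  [13] u=3 | in [-5,5] | out [-5,4] | prev [-5,-4] | push {0}
  [14] u=0 | in [-5,5] | out [-5,5] | ==

Converged values:
  [0] [-5,5]
  [1] [-5,5]
  [2] [-5,4]
  [3] [-5,4]
  [4] [-5,-5]
  [5] [-5,5]
  [6] [-4,5]
  [7] [-3,4]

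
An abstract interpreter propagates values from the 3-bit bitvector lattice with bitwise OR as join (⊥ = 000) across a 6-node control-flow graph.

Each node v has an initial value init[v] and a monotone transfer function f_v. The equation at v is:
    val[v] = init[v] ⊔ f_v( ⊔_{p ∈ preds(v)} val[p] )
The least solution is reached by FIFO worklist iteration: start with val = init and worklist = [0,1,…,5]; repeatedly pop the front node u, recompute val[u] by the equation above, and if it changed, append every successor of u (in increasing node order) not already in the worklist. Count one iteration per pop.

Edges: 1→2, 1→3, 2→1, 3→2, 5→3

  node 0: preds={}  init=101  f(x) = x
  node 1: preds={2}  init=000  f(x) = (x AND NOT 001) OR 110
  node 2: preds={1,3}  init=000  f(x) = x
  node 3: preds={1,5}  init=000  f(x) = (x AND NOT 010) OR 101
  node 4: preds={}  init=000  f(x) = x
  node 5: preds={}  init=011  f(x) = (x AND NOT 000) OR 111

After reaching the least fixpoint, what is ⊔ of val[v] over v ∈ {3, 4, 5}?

111

Worklist (10 pops):
  #1 pop 0: in=000 → 101 (no change)
  #2 pop 1: in=000 → 110 (was 000); enqueue []
  #3 pop 2: in=110 → 110 (was 000); enqueue [1]
  #4 pop 3: in=111 → 101 (was 000); enqueue [2]
  #5 pop 4: in=000 → 000 (no change)
  #6 pop 5: in=000 → 111 (was 011); enqueue [3]
  #7 pop 1: in=110 → 110 (no change)
  #8 pop 2: in=111 → 111 (was 110); enqueue [1]
  #9 pop 3: in=111 → 101 (no change)
  #10 pop 1: in=111 → 110 (no change)

Fixpoint:
  val[0] = 101
  val[1] = 110
  val[2] = 111
  val[3] = 101
  val[4] = 000
  val[5] = 111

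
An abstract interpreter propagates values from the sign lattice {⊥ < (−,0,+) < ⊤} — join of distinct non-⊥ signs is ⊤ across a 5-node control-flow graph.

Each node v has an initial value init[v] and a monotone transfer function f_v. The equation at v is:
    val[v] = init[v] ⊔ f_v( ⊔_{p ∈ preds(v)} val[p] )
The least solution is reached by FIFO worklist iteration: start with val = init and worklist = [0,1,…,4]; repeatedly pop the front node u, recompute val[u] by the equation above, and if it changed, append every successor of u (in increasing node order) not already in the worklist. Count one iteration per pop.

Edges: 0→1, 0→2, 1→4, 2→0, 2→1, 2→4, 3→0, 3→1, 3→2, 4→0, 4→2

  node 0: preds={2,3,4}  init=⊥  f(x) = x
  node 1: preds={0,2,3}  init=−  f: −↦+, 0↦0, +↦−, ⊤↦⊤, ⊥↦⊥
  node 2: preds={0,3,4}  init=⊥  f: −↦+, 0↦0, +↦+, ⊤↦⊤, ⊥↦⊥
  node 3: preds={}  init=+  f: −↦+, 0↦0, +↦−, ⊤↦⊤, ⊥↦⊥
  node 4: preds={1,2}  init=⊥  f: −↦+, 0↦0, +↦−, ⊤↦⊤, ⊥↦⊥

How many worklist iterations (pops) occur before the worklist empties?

Worklist (11 pops):
  #1 pop 0: in=+ → + (was ⊥); enqueue []
  #2 pop 1: in=+ → − (no change)
  #3 pop 2: in=+ → + (was ⊥); enqueue [0,1]
  #4 pop 3: in=⊥ → + (no change)
  #5 pop 4: in=⊤ → ⊤ (was ⊥); enqueue [2]
  #6 pop 0: in=⊤ → ⊤ (was +); enqueue []
  #7 pop 1: in=⊤ → ⊤ (was −); enqueue [4]
  #8 pop 2: in=⊤ → ⊤ (was +); enqueue [0,1]
  #9 pop 4: in=⊤ → ⊤ (no change)
  #10 pop 0: in=⊤ → ⊤ (no change)
  #11 pop 1: in=⊤ → ⊤ (no change)

Fixpoint:
  val[0] = ⊤
  val[1] = ⊤
  val[2] = ⊤
  val[3] = +
  val[4] = ⊤

11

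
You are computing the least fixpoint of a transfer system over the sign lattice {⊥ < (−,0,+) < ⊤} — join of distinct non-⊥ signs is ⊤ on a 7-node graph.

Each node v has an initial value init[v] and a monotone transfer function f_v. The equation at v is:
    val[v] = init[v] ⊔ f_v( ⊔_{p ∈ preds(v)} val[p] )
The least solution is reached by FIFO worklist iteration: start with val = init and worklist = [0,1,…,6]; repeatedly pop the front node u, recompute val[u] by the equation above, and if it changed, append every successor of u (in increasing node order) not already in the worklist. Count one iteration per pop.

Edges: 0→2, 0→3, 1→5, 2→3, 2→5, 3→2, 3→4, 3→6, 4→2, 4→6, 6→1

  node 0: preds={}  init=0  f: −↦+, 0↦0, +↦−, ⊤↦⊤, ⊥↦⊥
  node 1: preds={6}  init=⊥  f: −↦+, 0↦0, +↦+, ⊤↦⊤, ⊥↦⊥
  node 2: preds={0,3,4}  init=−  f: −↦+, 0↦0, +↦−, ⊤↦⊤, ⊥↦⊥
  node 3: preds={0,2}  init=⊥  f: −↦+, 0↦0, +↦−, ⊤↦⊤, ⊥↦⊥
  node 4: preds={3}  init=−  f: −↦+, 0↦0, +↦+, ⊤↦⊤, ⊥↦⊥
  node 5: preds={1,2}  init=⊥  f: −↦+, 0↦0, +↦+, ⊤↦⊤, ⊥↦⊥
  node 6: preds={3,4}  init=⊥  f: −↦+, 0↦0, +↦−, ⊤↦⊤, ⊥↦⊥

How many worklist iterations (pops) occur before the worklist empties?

Worklist (10 pops):
  #1 pop 0: in=⊥ → 0 (no change)
  #2 pop 1: in=⊥ → ⊥ (no change)
  #3 pop 2: in=⊤ → ⊤ (was −); enqueue []
  #4 pop 3: in=⊤ → ⊤ (was ⊥); enqueue [2]
  #5 pop 4: in=⊤ → ⊤ (was −); enqueue []
  #6 pop 5: in=⊤ → ⊤ (was ⊥); enqueue []
  #7 pop 6: in=⊤ → ⊤ (was ⊥); enqueue [1]
  #8 pop 2: in=⊤ → ⊤ (no change)
  #9 pop 1: in=⊤ → ⊤ (was ⊥); enqueue [5]
  #10 pop 5: in=⊤ → ⊤ (no change)

Fixpoint:
  val[0] = 0
  val[1] = ⊤
  val[2] = ⊤
  val[3] = ⊤
  val[4] = ⊤
  val[5] = ⊤
  val[6] = ⊤

10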